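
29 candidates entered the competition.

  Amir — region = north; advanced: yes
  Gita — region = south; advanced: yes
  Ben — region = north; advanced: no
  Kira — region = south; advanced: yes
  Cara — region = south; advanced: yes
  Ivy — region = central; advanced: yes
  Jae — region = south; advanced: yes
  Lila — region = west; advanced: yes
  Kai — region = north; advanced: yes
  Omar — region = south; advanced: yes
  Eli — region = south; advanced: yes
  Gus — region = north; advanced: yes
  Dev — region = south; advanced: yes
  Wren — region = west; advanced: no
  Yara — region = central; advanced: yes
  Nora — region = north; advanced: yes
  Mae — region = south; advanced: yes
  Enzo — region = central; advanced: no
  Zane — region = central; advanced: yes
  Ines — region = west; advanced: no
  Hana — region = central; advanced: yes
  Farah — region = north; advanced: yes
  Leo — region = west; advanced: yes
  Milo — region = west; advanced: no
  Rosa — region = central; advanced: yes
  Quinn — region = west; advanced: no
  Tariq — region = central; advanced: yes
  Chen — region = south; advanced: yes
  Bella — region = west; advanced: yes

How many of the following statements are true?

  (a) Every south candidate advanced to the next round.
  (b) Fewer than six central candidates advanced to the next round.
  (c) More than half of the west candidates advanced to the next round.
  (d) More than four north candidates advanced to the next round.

2

(a) south: |A| = 9, |A ∩ B| = 9; needs A ⊆ B, i.e. every element of A is in B (|A ∖ B| = 0) — true.
(b) central: |A| = 7, |A ∩ B| = 6; needs |A ∩ B| < 6 — false.
(c) west: |A| = 7, |A ∩ B| = 3; needs |A ∩ B| > |A ∖ B| — false.
(d) north: |A| = 6, |A ∩ B| = 5; needs |A ∩ B| > 4 — true.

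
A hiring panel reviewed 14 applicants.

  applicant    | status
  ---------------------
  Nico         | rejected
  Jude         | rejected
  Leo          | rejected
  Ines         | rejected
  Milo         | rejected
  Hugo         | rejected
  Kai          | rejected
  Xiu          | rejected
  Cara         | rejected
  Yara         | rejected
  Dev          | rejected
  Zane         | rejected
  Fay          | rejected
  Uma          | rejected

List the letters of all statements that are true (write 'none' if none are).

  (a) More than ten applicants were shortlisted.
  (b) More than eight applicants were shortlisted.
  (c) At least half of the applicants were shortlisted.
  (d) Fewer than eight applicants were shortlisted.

(d)

|A| = 14, |A ∩ B| = 0, |A ∖ B| = 14.
(a) |A ∩ B| > 10: fails.
(b) |A ∩ B| > 8: fails.
(c) |A ∩ B| ≥ |A ∖ B|: fails.
(d) |A ∩ B| < 8: holds.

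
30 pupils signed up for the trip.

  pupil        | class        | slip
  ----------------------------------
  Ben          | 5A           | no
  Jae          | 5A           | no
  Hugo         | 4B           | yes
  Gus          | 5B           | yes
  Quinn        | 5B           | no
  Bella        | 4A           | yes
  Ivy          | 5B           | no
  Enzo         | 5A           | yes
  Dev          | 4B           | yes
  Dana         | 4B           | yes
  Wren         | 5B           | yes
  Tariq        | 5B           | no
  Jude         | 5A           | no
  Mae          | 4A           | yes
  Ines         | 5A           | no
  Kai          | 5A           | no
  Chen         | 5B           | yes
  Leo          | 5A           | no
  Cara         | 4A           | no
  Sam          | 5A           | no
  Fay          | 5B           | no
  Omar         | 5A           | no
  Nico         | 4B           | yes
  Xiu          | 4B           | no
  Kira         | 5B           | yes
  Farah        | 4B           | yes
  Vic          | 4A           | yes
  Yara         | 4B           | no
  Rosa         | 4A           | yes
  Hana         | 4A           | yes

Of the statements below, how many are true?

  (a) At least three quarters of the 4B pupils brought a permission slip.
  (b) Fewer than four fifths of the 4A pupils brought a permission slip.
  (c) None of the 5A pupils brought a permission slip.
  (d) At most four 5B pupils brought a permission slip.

(a) 4B: |A| = 7, |A ∩ B| = 5; needs |A ∩ B| / |A| ≥ 3/4 — false.
(b) 4A: |A| = 6, |A ∩ B| = 5; needs |A ∩ B| / |A| < 4/5 — false.
(c) 5A: |A| = 9, |A ∩ B| = 1; needs A ∩ B = ∅ (|A ∩ B| = 0) — false.
(d) 5B: |A| = 8, |A ∩ B| = 4; needs |A ∩ B| ≤ 4 — true.

1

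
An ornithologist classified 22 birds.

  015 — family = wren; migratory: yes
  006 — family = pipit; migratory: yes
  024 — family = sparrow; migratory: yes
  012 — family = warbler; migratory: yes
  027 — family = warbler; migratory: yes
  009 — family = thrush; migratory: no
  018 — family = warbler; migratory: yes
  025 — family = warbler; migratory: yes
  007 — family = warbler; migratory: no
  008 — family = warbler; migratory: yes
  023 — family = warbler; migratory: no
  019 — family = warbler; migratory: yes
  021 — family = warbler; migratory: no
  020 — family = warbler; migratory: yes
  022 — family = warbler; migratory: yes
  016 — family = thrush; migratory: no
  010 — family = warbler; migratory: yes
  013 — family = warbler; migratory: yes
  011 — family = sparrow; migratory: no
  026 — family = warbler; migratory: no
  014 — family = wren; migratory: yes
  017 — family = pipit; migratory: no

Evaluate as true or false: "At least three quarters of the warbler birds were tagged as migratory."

The determiner here denotes the relation: |A ∩ B| / |A| ≥ 3/4.
A (the restrictor) = {012, 027, 018, 025, 007, 008, 023, 019, 021, 020, 022, 010, 013, 026}, |A| = 14.
A ∩ B = {012, 027, 018, 025, 008, 019, 020, 022, 010, 013}, so |A ∩ B| = 10.
A ∖ B = {007, 023, 021, 026}, so |A ∖ B| = 4.
|A ∩ B|/|A| = 10/14, so the statement is false.

False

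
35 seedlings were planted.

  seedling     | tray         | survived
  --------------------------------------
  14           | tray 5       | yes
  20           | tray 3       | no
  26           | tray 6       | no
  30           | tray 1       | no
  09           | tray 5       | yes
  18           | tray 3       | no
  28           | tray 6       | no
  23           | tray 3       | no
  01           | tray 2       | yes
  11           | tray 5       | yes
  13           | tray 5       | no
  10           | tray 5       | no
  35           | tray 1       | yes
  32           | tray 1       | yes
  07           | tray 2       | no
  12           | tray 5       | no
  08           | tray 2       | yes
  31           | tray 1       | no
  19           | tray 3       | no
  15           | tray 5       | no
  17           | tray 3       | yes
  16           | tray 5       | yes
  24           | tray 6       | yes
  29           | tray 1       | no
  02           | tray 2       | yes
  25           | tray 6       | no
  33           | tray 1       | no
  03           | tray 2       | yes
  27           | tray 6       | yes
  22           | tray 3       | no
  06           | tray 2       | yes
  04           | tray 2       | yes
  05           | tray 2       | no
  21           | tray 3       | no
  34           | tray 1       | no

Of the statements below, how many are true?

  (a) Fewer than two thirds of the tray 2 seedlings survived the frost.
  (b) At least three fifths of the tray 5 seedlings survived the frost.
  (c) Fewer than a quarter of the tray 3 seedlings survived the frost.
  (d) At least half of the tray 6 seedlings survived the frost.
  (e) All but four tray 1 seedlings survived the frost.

(a) tray 2: |A| = 8, |A ∩ B| = 6; needs |A ∩ B| / |A| < 2/3 — false.
(b) tray 5: |A| = 8, |A ∩ B| = 4; needs |A ∩ B| / |A| ≥ 3/5 — false.
(c) tray 3: |A| = 7, |A ∩ B| = 1; needs |A ∩ B| / |A| < 1/4 — true.
(d) tray 6: |A| = 5, |A ∩ B| = 2; needs |A ∩ B| ≥ |A ∖ B| — false.
(e) tray 1: |A| = 7, |A ∩ B| = 2; needs |A ∖ B| = 4 — false.

1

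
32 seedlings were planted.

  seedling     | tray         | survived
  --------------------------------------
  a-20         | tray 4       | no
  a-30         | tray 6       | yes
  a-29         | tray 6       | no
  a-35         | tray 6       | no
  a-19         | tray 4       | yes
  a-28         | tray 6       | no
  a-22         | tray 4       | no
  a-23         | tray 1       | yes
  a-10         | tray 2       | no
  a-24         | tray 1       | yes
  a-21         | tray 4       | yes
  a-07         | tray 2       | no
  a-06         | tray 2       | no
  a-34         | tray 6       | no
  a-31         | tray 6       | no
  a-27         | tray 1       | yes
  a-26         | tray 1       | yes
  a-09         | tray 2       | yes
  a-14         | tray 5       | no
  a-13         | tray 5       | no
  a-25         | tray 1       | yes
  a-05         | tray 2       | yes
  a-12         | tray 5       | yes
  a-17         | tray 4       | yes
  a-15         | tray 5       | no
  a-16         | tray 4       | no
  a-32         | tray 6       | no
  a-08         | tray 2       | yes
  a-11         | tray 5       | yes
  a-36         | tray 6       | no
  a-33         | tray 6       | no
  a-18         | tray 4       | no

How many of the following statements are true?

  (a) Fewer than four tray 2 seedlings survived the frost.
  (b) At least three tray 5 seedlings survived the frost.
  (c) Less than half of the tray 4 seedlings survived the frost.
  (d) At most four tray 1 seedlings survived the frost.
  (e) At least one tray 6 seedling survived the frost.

(a) tray 2: |A| = 6, |A ∩ B| = 3; needs |A ∩ B| < 4 — true.
(b) tray 5: |A| = 5, |A ∩ B| = 2; needs |A ∩ B| ≥ 3 — false.
(c) tray 4: |A| = 7, |A ∩ B| = 3; needs |A ∩ B| < |A ∖ B| — true.
(d) tray 1: |A| = 5, |A ∩ B| = 5; needs |A ∩ B| ≤ 4 — false.
(e) tray 6: |A| = 9, |A ∩ B| = 1; needs A ∩ B ≠ ∅ (|A ∩ B| ≥ 1) — true.

3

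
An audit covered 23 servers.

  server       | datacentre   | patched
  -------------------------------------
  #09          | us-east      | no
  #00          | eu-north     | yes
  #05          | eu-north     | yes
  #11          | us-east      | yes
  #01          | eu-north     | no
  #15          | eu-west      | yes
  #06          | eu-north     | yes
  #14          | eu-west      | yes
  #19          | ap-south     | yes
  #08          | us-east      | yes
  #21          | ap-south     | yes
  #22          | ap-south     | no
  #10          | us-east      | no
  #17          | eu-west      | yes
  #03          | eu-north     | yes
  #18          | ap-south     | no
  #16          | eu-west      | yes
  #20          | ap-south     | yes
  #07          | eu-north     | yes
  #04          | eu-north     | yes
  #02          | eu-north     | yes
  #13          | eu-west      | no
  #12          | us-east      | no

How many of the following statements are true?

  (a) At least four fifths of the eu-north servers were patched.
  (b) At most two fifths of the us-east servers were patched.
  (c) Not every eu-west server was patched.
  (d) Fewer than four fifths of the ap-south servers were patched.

4

(a) eu-north: |A| = 8, |A ∩ B| = 7; needs |A ∩ B| / |A| ≥ 4/5 — true.
(b) us-east: |A| = 5, |A ∩ B| = 2; needs |A ∩ B| / |A| ≤ 2/5 — true.
(c) eu-west: |A| = 5, |A ∩ B| = 4; needs A ⊄ B (|A ∖ B| ≥ 1) — true.
(d) ap-south: |A| = 5, |A ∩ B| = 3; needs |A ∩ B| / |A| < 4/5 — true.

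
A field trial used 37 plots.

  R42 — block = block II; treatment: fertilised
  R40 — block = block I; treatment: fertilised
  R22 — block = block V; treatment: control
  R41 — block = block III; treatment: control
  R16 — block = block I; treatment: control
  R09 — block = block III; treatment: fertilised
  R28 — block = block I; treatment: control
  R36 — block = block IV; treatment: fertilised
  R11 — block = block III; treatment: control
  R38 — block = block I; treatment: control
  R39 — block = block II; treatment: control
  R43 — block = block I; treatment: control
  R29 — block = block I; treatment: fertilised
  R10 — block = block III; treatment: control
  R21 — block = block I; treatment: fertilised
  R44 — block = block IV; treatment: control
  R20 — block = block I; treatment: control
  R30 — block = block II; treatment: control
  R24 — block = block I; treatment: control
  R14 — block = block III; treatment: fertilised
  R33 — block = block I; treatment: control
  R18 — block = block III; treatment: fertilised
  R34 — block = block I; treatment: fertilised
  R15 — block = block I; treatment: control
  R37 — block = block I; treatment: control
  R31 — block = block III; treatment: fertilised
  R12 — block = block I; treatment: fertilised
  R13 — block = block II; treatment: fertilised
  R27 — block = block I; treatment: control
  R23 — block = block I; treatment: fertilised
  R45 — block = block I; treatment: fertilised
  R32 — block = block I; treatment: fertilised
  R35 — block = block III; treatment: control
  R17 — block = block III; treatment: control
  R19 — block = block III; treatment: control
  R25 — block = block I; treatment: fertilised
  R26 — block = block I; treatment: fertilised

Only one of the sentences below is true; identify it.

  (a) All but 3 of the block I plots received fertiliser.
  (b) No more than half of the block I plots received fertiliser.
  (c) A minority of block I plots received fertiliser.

|A| = 20, |A ∩ B| = 10, |A ∖ B| = 10.
(a) requires |A ∖ B| = 3: false.
(b) requires |A ∩ B| ≤ |A ∖ B|: true.
(c) requires |A ∩ B| < |A ∖ B|: false.

(b)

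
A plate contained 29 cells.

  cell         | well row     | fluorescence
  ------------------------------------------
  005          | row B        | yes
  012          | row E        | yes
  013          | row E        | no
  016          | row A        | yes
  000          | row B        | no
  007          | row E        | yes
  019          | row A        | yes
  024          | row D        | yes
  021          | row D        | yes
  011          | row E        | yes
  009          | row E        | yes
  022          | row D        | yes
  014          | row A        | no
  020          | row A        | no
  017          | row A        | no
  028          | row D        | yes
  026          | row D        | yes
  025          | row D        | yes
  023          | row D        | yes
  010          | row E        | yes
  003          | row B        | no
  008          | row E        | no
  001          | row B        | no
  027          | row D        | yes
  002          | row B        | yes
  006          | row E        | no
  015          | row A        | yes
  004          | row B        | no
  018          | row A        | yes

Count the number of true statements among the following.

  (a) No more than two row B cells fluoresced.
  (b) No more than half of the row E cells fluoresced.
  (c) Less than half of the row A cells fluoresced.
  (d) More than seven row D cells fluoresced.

2

(a) row B: |A| = 6, |A ∩ B| = 2; needs |A ∩ B| ≤ 2 — true.
(b) row E: |A| = 8, |A ∩ B| = 5; needs |A ∩ B| ≤ |A ∖ B| — false.
(c) row A: |A| = 7, |A ∩ B| = 4; needs |A ∩ B| < |A ∖ B| — false.
(d) row D: |A| = 8, |A ∩ B| = 8; needs |A ∩ B| > 7 — true.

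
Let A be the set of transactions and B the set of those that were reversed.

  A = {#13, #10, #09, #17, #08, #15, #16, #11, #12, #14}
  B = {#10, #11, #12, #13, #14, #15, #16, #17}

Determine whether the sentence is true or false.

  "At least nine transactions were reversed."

False

'At least nine transactions were reversed' holds iff |A ∩ B| ≥ 9.
A (the restrictor) = {#13, #10, #09, #17, #08, #15, #16, #11, #12, #14}, |A| = 10.
A ∩ B = {#13, #10, #17, #15, #16, #11, #12, #14}, so |A ∩ B| = 8.
|A ∩ B| = 8, so the statement is false.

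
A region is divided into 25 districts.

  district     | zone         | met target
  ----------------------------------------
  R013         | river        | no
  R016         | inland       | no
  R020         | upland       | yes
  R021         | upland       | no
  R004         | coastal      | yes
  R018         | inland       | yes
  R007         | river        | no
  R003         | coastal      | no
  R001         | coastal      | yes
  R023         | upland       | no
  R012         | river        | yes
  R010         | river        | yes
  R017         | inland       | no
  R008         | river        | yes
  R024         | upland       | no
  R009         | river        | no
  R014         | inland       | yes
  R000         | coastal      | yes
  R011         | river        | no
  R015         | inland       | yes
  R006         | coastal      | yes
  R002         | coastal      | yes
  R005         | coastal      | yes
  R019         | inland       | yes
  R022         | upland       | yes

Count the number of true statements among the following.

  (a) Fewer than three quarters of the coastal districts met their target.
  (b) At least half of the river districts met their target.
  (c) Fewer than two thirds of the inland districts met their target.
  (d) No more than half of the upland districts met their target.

1

(a) coastal: |A| = 7, |A ∩ B| = 6; needs |A ∩ B| / |A| < 3/4 — false.
(b) river: |A| = 7, |A ∩ B| = 3; needs |A ∩ B| ≥ |A ∖ B| — false.
(c) inland: |A| = 6, |A ∩ B| = 4; needs |A ∩ B| / |A| < 2/3 — false.
(d) upland: |A| = 5, |A ∩ B| = 2; needs |A ∩ B| ≤ |A ∖ B| — true.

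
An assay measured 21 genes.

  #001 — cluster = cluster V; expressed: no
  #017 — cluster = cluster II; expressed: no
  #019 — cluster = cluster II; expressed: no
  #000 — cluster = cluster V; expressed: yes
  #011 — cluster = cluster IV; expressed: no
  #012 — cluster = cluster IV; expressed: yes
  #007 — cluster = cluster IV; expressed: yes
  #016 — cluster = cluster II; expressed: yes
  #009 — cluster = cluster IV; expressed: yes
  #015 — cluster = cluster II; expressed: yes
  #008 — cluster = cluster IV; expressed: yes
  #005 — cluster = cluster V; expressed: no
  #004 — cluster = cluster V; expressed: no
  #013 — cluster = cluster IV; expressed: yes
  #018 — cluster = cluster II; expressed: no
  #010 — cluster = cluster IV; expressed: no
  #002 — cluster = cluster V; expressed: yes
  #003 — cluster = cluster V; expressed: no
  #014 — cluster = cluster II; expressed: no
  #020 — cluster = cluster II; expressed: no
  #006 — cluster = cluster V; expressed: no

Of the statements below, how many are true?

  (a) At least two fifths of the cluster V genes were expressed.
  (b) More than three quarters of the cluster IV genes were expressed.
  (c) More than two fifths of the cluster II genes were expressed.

(a) cluster V: |A| = 7, |A ∩ B| = 2; needs |A ∩ B| / |A| ≥ 2/5 — false.
(b) cluster IV: |A| = 7, |A ∩ B| = 5; needs |A ∩ B| / |A| > 3/4 — false.
(c) cluster II: |A| = 7, |A ∩ B| = 2; needs |A ∩ B| / |A| > 2/5 — false.

0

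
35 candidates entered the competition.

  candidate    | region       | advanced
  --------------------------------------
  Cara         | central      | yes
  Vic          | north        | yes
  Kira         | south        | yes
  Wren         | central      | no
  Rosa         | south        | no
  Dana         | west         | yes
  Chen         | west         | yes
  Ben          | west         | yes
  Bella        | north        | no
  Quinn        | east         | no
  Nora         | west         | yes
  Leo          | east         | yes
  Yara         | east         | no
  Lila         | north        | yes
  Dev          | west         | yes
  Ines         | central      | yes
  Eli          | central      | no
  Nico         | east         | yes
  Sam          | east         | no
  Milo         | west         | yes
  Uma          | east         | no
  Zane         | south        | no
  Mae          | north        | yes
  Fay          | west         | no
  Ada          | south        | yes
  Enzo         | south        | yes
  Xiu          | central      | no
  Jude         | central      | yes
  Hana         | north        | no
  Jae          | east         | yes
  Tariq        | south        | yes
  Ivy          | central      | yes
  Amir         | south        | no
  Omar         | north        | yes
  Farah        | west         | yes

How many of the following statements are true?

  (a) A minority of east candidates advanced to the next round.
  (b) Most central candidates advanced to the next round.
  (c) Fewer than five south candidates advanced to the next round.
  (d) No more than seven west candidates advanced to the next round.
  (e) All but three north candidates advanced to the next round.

(a) east: |A| = 7, |A ∩ B| = 3; needs |A ∩ B| < |A ∖ B| — true.
(b) central: |A| = 7, |A ∩ B| = 4; needs |A ∩ B| > |A ∖ B| — true.
(c) south: |A| = 7, |A ∩ B| = 4; needs |A ∩ B| < 5 — true.
(d) west: |A| = 8, |A ∩ B| = 7; needs |A ∩ B| ≤ 7 — true.
(e) north: |A| = 6, |A ∩ B| = 4; needs |A ∖ B| = 3 — false.

4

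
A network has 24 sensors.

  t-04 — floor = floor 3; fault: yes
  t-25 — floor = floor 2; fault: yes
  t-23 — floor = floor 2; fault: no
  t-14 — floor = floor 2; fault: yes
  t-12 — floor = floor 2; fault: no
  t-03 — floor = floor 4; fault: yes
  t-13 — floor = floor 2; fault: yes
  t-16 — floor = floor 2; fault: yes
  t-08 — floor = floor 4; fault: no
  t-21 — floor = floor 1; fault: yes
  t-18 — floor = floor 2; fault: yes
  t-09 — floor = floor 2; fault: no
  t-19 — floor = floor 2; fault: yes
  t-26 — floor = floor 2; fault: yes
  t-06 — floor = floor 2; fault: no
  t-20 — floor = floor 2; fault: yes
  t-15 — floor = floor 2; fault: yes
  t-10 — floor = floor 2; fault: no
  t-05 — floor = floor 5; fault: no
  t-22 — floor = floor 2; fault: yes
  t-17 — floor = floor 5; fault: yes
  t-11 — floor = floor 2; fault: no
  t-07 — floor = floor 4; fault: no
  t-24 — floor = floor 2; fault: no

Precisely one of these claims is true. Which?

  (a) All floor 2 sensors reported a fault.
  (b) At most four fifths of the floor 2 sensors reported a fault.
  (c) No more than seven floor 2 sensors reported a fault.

|A| = 17, |A ∩ B| = 10, |A ∖ B| = 7.
(a) requires A ⊆ B, i.e. every element of A is in B (|A ∖ B| = 0): false.
(b) requires |A ∩ B| / |A| ≤ 4/5: true.
(c) requires |A ∩ B| ≤ 7: false.

(b)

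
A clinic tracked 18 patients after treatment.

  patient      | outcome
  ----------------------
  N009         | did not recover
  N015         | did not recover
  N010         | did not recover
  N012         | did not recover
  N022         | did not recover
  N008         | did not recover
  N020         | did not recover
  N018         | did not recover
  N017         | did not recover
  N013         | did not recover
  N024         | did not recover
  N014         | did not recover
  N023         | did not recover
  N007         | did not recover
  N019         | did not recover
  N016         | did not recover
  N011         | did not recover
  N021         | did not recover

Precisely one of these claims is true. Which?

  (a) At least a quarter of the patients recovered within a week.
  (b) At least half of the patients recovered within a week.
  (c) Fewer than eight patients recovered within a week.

|A| = 18, |A ∩ B| = 0, |A ∖ B| = 18.
(a) requires |A ∩ B| / |A| ≥ 1/4: false.
(b) requires |A ∩ B| ≥ |A ∖ B|: false.
(c) requires |A ∩ B| < 8: true.

(c)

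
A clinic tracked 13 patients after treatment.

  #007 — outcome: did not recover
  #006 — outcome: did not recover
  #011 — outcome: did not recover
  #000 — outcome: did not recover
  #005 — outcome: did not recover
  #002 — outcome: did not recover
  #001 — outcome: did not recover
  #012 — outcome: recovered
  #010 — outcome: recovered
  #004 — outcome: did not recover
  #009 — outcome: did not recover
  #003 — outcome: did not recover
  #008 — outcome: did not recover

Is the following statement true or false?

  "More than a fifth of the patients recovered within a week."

Truth condition: |A ∩ B| / |A| > 1/5.
A (the restrictor) = {#007, #006, #011, #000, #005, #002, #001, #012, #010, #004, #009, #003, #008}, |A| = 13.
A ∩ B = {#012, #010}, so |A ∩ B| = 2.
A ∖ B = {#007, #006, #011, #000, #005, #002, #001, #004, #009, #003, #008}, so |A ∖ B| = 11.
|A ∩ B|/|A| = 2/13, so the statement is false.

False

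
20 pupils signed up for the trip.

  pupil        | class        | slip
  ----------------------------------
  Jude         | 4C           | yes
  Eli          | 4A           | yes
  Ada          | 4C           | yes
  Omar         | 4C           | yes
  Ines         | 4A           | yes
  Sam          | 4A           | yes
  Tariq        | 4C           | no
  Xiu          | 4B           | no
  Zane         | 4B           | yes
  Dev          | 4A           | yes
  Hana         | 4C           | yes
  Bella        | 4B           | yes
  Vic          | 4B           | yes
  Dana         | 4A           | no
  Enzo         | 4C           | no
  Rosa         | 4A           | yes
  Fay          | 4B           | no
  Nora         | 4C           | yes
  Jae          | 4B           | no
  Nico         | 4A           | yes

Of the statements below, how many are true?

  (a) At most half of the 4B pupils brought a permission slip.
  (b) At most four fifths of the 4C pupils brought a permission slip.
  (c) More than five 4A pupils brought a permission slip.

(a) 4B: |A| = 6, |A ∩ B| = 3; needs |A ∩ B| ≤ |A ∖ B| — true.
(b) 4C: |A| = 7, |A ∩ B| = 5; needs |A ∩ B| / |A| ≤ 4/5 — true.
(c) 4A: |A| = 7, |A ∩ B| = 6; needs |A ∩ B| > 5 — true.

3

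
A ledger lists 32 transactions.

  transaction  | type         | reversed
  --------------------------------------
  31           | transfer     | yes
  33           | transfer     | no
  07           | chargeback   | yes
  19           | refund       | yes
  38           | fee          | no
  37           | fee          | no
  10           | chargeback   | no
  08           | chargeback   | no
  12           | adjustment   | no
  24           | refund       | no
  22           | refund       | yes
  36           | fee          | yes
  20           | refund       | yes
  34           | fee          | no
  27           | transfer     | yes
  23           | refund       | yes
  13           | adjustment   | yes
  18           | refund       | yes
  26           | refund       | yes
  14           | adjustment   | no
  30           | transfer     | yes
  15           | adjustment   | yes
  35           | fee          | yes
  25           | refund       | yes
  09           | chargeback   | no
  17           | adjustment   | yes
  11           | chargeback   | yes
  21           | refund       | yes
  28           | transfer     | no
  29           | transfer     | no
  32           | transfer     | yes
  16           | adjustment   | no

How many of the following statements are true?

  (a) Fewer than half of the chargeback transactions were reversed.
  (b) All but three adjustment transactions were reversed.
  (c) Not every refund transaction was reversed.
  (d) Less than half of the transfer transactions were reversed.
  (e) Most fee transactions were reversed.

(a) chargeback: |A| = 5, |A ∩ B| = 2; needs |A ∩ B| < |A ∖ B| — true.
(b) adjustment: |A| = 6, |A ∩ B| = 3; needs |A ∖ B| = 3 — true.
(c) refund: |A| = 9, |A ∩ B| = 8; needs A ⊄ B (|A ∖ B| ≥ 1) — true.
(d) transfer: |A| = 7, |A ∩ B| = 4; needs |A ∩ B| < |A ∖ B| — false.
(e) fee: |A| = 5, |A ∩ B| = 2; needs |A ∩ B| > |A ∖ B| — false.

3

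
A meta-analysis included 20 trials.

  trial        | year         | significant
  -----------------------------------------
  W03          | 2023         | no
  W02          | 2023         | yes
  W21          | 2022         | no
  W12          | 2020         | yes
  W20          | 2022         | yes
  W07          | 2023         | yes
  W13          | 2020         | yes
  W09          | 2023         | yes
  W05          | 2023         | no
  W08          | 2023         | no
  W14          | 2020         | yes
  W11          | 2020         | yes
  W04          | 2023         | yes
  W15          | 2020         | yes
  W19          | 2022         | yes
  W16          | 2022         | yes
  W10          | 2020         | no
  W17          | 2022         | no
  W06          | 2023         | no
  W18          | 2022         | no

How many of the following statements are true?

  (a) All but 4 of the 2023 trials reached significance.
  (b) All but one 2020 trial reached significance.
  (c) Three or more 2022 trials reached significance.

3

(a) 2023: |A| = 8, |A ∩ B| = 4; needs |A ∖ B| = 4 — true.
(b) 2020: |A| = 6, |A ∩ B| = 5; needs |A ∖ B| = 1 — true.
(c) 2022: |A| = 6, |A ∩ B| = 3; needs |A ∩ B| ≥ 3 — true.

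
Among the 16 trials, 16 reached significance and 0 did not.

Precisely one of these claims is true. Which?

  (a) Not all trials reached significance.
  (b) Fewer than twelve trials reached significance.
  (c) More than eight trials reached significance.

(c)

|A| = 16, |A ∩ B| = 16, |A ∖ B| = 0.
(a) requires A ⊄ B (|A ∖ B| ≥ 1): false.
(b) requires |A ∩ B| < 12: false.
(c) requires |A ∩ B| > 8: true.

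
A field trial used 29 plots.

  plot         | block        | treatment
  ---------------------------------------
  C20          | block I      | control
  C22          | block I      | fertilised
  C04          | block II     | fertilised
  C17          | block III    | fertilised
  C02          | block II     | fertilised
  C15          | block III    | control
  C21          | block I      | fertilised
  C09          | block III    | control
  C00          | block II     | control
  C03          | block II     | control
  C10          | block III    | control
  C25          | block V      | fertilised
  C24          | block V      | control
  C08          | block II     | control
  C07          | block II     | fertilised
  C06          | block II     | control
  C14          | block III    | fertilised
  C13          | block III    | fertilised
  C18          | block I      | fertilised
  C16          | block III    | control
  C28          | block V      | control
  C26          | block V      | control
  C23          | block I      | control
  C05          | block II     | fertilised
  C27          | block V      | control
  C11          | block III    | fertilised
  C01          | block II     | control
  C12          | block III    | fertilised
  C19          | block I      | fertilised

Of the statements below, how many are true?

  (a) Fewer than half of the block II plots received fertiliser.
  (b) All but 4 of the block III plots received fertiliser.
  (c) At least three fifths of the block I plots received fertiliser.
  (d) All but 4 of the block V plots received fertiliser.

(a) block II: |A| = 9, |A ∩ B| = 4; needs |A ∩ B| < |A ∖ B| — true.
(b) block III: |A| = 9, |A ∩ B| = 5; needs |A ∖ B| = 4 — true.
(c) block I: |A| = 6, |A ∩ B| = 4; needs |A ∩ B| / |A| ≥ 3/5 — true.
(d) block V: |A| = 5, |A ∩ B| = 1; needs |A ∖ B| = 4 — true.

4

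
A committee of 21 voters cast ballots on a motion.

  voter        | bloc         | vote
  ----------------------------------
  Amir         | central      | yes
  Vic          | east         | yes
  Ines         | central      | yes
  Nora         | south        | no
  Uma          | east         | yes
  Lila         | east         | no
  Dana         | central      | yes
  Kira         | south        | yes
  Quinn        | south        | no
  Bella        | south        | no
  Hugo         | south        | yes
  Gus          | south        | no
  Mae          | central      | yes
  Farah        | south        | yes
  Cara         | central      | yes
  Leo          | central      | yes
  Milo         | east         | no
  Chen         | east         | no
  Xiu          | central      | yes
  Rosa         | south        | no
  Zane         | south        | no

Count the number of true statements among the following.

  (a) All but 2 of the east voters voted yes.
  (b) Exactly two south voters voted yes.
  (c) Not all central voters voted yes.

0

(a) east: |A| = 5, |A ∩ B| = 2; needs |A ∖ B| = 2 — false.
(b) south: |A| = 9, |A ∩ B| = 3; needs |A ∩ B| = 2 — false.
(c) central: |A| = 7, |A ∩ B| = 7; needs A ⊄ B (|A ∖ B| ≥ 1) — false.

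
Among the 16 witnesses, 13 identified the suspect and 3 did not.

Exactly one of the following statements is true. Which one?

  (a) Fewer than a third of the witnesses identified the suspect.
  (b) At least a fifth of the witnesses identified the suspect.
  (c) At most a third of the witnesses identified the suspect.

|A| = 16, |A ∩ B| = 13, |A ∖ B| = 3.
(a) requires |A ∩ B| / |A| < 1/3: false.
(b) requires |A ∩ B| / |A| ≥ 1/5: true.
(c) requires |A ∩ B| / |A| ≤ 1/3: false.

(b)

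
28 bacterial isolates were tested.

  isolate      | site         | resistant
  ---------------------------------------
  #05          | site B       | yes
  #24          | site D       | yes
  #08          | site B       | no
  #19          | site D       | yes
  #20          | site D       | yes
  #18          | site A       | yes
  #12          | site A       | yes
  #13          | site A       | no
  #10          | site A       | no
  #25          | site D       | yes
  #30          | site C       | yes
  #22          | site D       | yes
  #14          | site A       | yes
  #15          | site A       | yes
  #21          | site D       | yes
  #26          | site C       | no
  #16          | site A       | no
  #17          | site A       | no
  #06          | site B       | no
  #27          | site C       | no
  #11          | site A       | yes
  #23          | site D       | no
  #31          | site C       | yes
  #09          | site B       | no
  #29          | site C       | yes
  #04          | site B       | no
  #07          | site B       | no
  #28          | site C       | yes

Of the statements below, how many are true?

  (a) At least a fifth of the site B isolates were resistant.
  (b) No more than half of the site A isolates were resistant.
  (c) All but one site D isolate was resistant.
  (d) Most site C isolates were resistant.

2

(a) site B: |A| = 6, |A ∩ B| = 1; needs |A ∩ B| / |A| ≥ 1/5 — false.
(b) site A: |A| = 9, |A ∩ B| = 5; needs |A ∩ B| ≤ |A ∖ B| — false.
(c) site D: |A| = 7, |A ∩ B| = 6; needs |A ∖ B| = 1 — true.
(d) site C: |A| = 6, |A ∩ B| = 4; needs |A ∩ B| > |A ∖ B| — true.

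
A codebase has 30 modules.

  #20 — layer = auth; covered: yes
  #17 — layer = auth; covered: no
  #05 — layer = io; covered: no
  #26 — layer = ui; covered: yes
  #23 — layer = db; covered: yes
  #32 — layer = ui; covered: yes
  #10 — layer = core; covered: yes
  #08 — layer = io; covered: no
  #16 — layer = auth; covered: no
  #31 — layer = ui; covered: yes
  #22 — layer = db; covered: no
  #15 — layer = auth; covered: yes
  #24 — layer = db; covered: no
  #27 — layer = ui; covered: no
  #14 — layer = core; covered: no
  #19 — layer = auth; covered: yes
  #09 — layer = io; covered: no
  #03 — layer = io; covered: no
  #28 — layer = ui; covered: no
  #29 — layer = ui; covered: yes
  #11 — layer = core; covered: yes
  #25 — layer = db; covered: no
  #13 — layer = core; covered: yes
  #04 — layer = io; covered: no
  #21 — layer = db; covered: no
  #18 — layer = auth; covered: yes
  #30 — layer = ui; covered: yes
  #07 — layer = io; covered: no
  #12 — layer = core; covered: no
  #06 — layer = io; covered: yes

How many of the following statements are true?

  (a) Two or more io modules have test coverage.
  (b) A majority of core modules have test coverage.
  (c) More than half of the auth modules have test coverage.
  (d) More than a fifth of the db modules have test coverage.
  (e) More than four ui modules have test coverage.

3

(a) io: |A| = 7, |A ∩ B| = 1; needs |A ∩ B| ≥ 2 — false.
(b) core: |A| = 5, |A ∩ B| = 3; needs |A ∩ B| > |A ∖ B| — true.
(c) auth: |A| = 6, |A ∩ B| = 4; needs |A ∩ B| > |A ∖ B| — true.
(d) db: |A| = 5, |A ∩ B| = 1; needs |A ∩ B| / |A| > 1/5 — false.
(e) ui: |A| = 7, |A ∩ B| = 5; needs |A ∩ B| > 4 — true.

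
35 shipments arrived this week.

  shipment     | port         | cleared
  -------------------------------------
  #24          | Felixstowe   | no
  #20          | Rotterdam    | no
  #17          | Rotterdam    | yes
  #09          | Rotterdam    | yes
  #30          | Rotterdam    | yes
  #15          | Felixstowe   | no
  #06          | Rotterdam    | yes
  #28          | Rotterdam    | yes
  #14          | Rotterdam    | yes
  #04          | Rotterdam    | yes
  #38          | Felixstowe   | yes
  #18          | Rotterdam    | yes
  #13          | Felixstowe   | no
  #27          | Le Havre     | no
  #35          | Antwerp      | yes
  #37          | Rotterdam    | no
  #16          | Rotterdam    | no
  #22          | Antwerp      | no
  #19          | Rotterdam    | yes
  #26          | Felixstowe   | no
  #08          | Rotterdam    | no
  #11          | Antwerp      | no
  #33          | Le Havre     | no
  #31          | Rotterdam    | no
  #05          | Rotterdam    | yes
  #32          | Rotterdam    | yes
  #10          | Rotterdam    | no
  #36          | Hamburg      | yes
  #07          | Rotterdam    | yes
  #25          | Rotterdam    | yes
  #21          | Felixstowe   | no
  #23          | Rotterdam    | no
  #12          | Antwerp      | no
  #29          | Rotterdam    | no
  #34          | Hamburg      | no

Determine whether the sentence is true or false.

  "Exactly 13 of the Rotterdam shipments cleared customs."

'Exactly 13 of the Rotterdam shipments cleared customs' holds iff |A ∩ B| = 13.
|A| = 21, |A ∩ B| = 13, |A ∖ B| = 8.
|A ∩ B| = 13, so the statement is true.

True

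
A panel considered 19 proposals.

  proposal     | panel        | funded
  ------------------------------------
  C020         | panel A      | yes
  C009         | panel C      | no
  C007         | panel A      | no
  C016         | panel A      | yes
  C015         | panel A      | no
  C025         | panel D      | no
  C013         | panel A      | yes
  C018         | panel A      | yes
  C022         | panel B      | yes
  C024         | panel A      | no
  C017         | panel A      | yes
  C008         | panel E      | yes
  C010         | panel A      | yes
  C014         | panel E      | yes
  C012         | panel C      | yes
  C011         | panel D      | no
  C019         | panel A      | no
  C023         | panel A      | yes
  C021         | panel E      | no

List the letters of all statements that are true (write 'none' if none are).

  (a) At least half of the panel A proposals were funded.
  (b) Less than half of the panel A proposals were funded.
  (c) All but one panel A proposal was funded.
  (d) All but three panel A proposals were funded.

(a)

|A| = 11, |A ∩ B| = 7, |A ∖ B| = 4.
(a) |A ∩ B| ≥ |A ∖ B|: holds.
(b) |A ∩ B| < |A ∖ B|: fails.
(c) |A ∖ B| = 1: fails.
(d) |A ∖ B| = 3: fails.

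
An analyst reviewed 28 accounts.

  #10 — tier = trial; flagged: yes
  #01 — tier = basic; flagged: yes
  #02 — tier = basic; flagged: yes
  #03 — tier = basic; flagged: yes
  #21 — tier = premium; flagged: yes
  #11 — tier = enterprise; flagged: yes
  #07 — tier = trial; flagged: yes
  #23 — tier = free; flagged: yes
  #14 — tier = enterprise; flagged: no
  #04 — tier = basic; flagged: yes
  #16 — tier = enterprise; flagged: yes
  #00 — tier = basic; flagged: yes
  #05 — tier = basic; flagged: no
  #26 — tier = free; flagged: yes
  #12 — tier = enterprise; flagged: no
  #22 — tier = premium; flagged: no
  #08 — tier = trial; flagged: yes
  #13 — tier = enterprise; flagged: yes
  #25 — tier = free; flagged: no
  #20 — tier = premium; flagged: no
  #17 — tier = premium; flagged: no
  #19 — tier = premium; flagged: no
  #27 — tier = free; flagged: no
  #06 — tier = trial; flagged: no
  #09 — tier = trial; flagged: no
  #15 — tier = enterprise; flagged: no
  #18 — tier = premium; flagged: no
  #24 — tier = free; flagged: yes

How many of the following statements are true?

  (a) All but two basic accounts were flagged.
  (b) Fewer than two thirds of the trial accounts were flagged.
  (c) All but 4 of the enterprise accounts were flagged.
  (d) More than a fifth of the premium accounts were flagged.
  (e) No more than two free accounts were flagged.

1

(a) basic: |A| = 6, |A ∩ B| = 5; needs |A ∖ B| = 2 — false.
(b) trial: |A| = 5, |A ∩ B| = 3; needs |A ∩ B| / |A| < 2/3 — true.
(c) enterprise: |A| = 6, |A ∩ B| = 3; needs |A ∖ B| = 4 — false.
(d) premium: |A| = 6, |A ∩ B| = 1; needs |A ∩ B| / |A| > 1/5 — false.
(e) free: |A| = 5, |A ∩ B| = 3; needs |A ∩ B| ≤ 2 — false.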